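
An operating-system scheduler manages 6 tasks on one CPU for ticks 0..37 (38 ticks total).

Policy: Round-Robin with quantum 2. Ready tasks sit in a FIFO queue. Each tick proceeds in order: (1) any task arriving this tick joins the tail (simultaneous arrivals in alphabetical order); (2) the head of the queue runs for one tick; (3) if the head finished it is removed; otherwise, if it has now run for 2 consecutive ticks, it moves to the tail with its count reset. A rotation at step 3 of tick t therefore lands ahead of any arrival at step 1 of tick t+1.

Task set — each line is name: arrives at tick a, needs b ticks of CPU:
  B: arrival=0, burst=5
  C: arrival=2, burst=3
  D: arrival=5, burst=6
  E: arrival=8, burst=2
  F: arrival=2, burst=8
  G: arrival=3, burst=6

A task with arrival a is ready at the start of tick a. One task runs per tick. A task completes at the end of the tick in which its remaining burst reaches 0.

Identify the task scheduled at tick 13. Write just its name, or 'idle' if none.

t=0: queue=[B] q_used=0 → run B
t=1: queue=[B] q_used=1 → run B
t=2: queue=[B,C,F] q_used=0 → run B
t=3: queue=[B,C,F,G] q_used=1 → run B
t=4: queue=[C,F,G,B] q_used=0 → run C
t=5: queue=[C,F,G,B,D] q_used=1 → run C
t=6: queue=[F,G,B,D,C] q_used=0 → run F
t=7: queue=[F,G,B,D,C] q_used=1 → run F
t=8: queue=[G,B,D,C,F,E] q_used=0 → run G
t=9: queue=[G,B,D,C,F,E] q_used=1 → run G
t=10: queue=[B,D,C,F,E,G] q_used=0 → run B
t=11: queue=[D,C,F,E,G] q_used=0 → run D
t=12: queue=[D,C,F,E,G] q_used=1 → run D
t=13: queue=[C,F,E,G,D] q_used=0 → run C
t=14: queue=[F,E,G,D] q_used=0 → run F
t=15: queue=[F,E,G,D] q_used=1 → run F
t=16: queue=[E,G,D,F] q_used=0 → run E
t=17: queue=[E,G,D,F] q_used=1 → run E
t=18: queue=[G,D,F] q_used=0 → run G
t=19: queue=[G,D,F] q_used=1 → run G
t=20: queue=[D,F,G] q_used=0 → run D
t=21: queue=[D,F,G] q_used=1 → run D
t=22: queue=[F,G,D] q_used=0 → run F
t=23: queue=[F,G,D] q_used=1 → run F
t=24: queue=[G,D,F] q_used=0 → run G
t=25: queue=[G,D,F] q_used=1 → run G
t=26: queue=[D,F] q_used=0 → run D
t=27: queue=[D,F] q_used=1 → run D
t=28: queue=[F] q_used=0 → run F
t=29: queue=[F] q_used=1 → run F
t=30: (idle)
t=31: (idle)
t=32: (idle)
t=33: (idle)
t=34: (idle)
t=35: (idle)
t=36: (idle)
t=37: (idle)

running at tick 13 = C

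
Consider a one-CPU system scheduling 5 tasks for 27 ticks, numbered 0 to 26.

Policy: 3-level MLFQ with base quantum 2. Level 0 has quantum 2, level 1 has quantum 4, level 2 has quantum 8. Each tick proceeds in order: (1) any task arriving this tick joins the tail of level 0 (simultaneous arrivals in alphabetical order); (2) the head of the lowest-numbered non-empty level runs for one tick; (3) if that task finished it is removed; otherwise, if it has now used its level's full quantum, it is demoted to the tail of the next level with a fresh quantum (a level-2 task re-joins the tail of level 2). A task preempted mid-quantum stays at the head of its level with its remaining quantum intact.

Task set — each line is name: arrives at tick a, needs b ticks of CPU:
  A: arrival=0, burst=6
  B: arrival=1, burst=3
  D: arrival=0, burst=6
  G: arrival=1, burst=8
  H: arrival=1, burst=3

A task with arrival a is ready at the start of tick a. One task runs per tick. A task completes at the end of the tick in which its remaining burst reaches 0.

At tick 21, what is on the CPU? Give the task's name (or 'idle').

t=0: L0/L1/L2 = AD/-/- → run A
t=1: L0/L1/L2 = ADBGH/-/- → run A
t=2: L0/L1/L2 = DBGH/A/- → run D
t=3: L0/L1/L2 = DBGH/A/- → run D
t=4: L0/L1/L2 = BGH/AD/- → run B
t=5: L0/L1/L2 = BGH/AD/- → run B
t=6: L0/L1/L2 = GH/ADB/- → run G
t=7: L0/L1/L2 = GH/ADB/- → run G
t=8: L0/L1/L2 = H/ADBG/- → run H
t=9: L0/L1/L2 = H/ADBG/- → run H
t=10: L0/L1/L2 = -/ADBGH/- → run A
t=11: L0/L1/L2 = -/ADBGH/- → run A
t=12: L0/L1/L2 = -/ADBGH/- → run A
t=13: L0/L1/L2 = -/ADBGH/- → run A
t=14: L0/L1/L2 = -/DBGH/- → run D
t=15: L0/L1/L2 = -/DBGH/- → run D
t=16: L0/L1/L2 = -/DBGH/- → run D
t=17: L0/L1/L2 = -/DBGH/- → run D
t=18: L0/L1/L2 = -/BGH/- → run B
t=19: L0/L1/L2 = -/GH/- → run G
t=20: L0/L1/L2 = -/GH/- → run G
t=21: L0/L1/L2 = -/GH/- → run G
t=22: L0/L1/L2 = -/GH/- → run G
t=23: L0/L1/L2 = -/H/G → run H
t=24: L0/L1/L2 = -/-/G → run G
t=25: L0/L1/L2 = -/-/G → run G
t=26: (idle)

running at tick 21 = G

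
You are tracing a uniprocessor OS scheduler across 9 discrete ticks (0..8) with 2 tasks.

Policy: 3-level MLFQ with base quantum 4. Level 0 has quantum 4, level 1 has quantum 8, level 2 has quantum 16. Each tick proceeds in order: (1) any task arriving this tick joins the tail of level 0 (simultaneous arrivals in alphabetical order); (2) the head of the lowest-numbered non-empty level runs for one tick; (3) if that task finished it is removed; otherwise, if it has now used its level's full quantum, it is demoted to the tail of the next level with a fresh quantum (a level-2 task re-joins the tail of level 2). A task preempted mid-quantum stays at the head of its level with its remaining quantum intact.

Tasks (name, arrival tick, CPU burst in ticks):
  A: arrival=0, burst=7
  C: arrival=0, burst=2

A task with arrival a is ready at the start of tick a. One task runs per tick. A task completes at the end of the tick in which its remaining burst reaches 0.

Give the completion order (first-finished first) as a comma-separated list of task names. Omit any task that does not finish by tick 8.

completion order = C, A

t=0: L0/L1/L2 = AC/-/- → run A
t=1: L0/L1/L2 = AC/-/- → run A
t=2: L0/L1/L2 = AC/-/- → run A
t=3: L0/L1/L2 = AC/-/- → run A
t=4: L0/L1/L2 = C/A/- → run C
t=5: L0/L1/L2 = C/A/- → run C
t=6: L0/L1/L2 = -/A/- → run A
t=7: L0/L1/L2 = -/A/- → run A
t=8: L0/L1/L2 = -/A/- → run A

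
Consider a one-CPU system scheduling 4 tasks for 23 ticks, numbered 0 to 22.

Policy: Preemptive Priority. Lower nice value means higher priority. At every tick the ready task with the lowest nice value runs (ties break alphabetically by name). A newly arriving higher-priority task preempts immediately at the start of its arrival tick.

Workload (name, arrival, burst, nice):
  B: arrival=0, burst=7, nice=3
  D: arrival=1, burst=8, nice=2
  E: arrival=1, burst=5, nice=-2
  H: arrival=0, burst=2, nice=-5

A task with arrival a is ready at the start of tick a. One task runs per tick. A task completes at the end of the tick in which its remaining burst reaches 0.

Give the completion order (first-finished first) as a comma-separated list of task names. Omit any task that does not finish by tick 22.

completion order = H, E, D, B

t=0: ready={B,H} → run H
t=1: ready={B,D,E,H} → run H
t=2: ready={B,D,E} → run E
t=3: ready={B,D,E} → run E
t=4: ready={B,D,E} → run E
t=5: ready={B,D,E} → run E
t=6: ready={B,D,E} → run E
t=7: ready={B,D} → run D
t=8: ready={B,D} → run D
t=9: ready={B,D} → run D
t=10: ready={B,D} → run D
t=11: ready={B,D} → run D
t=12: ready={B,D} → run D
t=13: ready={B,D} → run D
t=14: ready={B,D} → run D
t=15: ready={B} → run B
t=16: ready={B} → run B
t=17: ready={B} → run B
t=18: ready={B} → run B
t=19: ready={B} → run B
t=20: ready={B} → run B
t=21: ready={B} → run B
t=22: (idle)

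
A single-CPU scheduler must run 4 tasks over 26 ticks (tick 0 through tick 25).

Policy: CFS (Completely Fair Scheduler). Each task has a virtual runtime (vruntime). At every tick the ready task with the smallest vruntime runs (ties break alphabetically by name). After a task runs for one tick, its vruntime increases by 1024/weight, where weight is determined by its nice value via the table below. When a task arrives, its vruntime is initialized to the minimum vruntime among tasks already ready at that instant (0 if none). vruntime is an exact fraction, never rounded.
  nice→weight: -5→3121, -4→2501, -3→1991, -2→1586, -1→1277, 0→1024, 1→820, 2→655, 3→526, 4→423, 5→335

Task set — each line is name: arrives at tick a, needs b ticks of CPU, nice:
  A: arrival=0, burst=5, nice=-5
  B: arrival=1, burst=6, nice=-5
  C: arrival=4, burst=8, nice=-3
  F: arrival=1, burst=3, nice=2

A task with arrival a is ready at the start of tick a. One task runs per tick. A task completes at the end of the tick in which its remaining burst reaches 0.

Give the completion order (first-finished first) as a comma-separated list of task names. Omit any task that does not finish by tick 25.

t=0: vr[A=0] → run A
t=1: vr[A=1024/3121 B=1024/3121 F=1024/3121] → run A
t=2: vr[A=2048/3121 B=1024/3121 F=1024/3121] → run B
t=3: vr[A=2048/3121 B=2048/3121 F=1024/3121] → run F
t=4: vr[A=2048/3121 B=2048/3121 C=2048/3121 F=3866624/2044255] → run A
t=5: vr[A=3072/3121 B=2048/3121 C=2048/3121 F=3866624/2044255] → run B
t=6: vr[A=3072/3121 B=3072/3121 C=2048/3121 F=3866624/2044255] → run C
t=7: vr[A=3072/3121 B=3072/3121 C=7273472/6213911 F=3866624/2044255] → run A
t=8: vr[A=4096/3121 B=3072/3121 C=7273472/6213911 F=3866624/2044255] → run B
t=9: vr[A=4096/3121 B=4096/3121 C=7273472/6213911 F=3866624/2044255] → run C
t=10: vr[A=4096/3121 B=4096/3121 C=10469376/6213911 F=3866624/2044255] → run A
t=11: vr[B=4096/3121 C=10469376/6213911 F=3866624/2044255] → run B
t=12: vr[B=5120/3121 C=10469376/6213911 F=3866624/2044255] → run B
t=13: vr[B=6144/3121 C=10469376/6213911 F=3866624/2044255] → run C
t=14: vr[B=6144/3121 C=13665280/6213911 F=3866624/2044255] → run F
t=15: vr[B=6144/3121 C=13665280/6213911 F=7062528/2044255] → run B
t=16: vr[C=13665280/6213911 F=7062528/2044255] → run C
t=17: vr[C=16861184/6213911 F=7062528/2044255] → run C
t=18: vr[C=20057088/6213911 F=7062528/2044255] → run C
t=19: vr[C=23252992/6213911 F=7062528/2044255] → run F
t=20: vr[C=23252992/6213911] → run C
t=21: vr[C=26448896/6213911] → run C
t=22: (idle)
t=23: (idle)
t=24: (idle)
t=25: (idle)

completion order = A, B, F, C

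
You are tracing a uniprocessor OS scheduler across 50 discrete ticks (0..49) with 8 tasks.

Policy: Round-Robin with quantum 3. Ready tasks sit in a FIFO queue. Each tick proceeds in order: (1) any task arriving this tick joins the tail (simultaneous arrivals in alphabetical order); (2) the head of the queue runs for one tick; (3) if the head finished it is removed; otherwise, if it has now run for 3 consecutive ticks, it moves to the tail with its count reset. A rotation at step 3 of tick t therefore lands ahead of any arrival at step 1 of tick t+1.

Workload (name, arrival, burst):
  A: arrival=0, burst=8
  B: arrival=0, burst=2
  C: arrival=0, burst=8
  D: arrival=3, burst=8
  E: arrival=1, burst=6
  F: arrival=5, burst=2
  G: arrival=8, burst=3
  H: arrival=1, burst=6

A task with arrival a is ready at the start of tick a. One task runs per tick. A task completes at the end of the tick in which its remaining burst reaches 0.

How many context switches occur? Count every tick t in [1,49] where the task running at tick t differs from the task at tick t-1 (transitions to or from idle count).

t=0: queue=[A,B,C] q_used=0 → run A
t=1: queue=[A,B,C,E,H] q_used=1 → run A
t=2: queue=[A,B,C,E,H] q_used=2 → run A
t=3: queue=[B,C,E,H,A,D] q_used=0 → run B
t=4: queue=[B,C,E,H,A,D] q_used=1 → run B
t=5: queue=[C,E,H,A,D,F] q_used=0 → run C
t=6: queue=[C,E,H,A,D,F] q_used=1 → run C
t=7: queue=[C,E,H,A,D,F] q_used=2 → run C
t=8: queue=[E,H,A,D,F,C,G] q_used=0 → run E
t=9: queue=[E,H,A,D,F,C,G] q_used=1 → run E
t=10: queue=[E,H,A,D,F,C,G] q_used=2 → run E
t=11: queue=[H,A,D,F,C,G,E] q_used=0 → run H
t=12: queue=[H,A,D,F,C,G,E] q_used=1 → run H
t=13: queue=[H,A,D,F,C,G,E] q_used=2 → run H
t=14: queue=[A,D,F,C,G,E,H] q_used=0 → run A
t=15: queue=[A,D,F,C,G,E,H] q_used=1 → run A
t=16: queue=[A,D,F,C,G,E,H] q_used=2 → run A
t=17: queue=[D,F,C,G,E,H,A] q_used=0 → run D
t=18: queue=[D,F,C,G,E,H,A] q_used=1 → run D
t=19: queue=[D,F,C,G,E,H,A] q_used=2 → run D
t=20: queue=[F,C,G,E,H,A,D] q_used=0 → run F
t=21: queue=[F,C,G,E,H,A,D] q_used=1 → run F
t=22: queue=[C,G,E,H,A,D] q_used=0 → run C
t=23: queue=[C,G,E,H,A,D] q_used=1 → run C
t=24: queue=[C,G,E,H,A,D] q_used=2 → run C
t=25: queue=[G,E,H,A,D,C] q_used=0 → run G
t=26: queue=[G,E,H,A,D,C] q_used=1 → run G
t=27: queue=[G,E,H,A,D,C] q_used=2 → run G
t=28: queue=[E,H,A,D,C] q_used=0 → run E
t=29: queue=[E,H,A,D,C] q_used=1 → run E
t=30: queue=[E,H,A,D,C] q_used=2 → run E
t=31: queue=[H,A,D,C] q_used=0 → run H
t=32: queue=[H,A,D,C] q_used=1 → run H
t=33: queue=[H,A,D,C] q_used=2 → run H
t=34: queue=[A,D,C] q_used=0 → run A
t=35: queue=[A,D,C] q_used=1 → run A
t=36: queue=[D,C] q_used=0 → run D
t=37: queue=[D,C] q_used=1 → run D
t=38: queue=[D,C] q_used=2 → run D
t=39: queue=[C,D] q_used=0 → run C
t=40: queue=[C,D] q_used=1 → run C
t=41: queue=[D] q_used=0 → run D
t=42: queue=[D] q_used=1 → run D
t=43: (idle)
t=44: (idle)
t=45: (idle)
t=46: (idle)
t=47: (idle)
t=48: (idle)
t=49: (idle)

context switches = 16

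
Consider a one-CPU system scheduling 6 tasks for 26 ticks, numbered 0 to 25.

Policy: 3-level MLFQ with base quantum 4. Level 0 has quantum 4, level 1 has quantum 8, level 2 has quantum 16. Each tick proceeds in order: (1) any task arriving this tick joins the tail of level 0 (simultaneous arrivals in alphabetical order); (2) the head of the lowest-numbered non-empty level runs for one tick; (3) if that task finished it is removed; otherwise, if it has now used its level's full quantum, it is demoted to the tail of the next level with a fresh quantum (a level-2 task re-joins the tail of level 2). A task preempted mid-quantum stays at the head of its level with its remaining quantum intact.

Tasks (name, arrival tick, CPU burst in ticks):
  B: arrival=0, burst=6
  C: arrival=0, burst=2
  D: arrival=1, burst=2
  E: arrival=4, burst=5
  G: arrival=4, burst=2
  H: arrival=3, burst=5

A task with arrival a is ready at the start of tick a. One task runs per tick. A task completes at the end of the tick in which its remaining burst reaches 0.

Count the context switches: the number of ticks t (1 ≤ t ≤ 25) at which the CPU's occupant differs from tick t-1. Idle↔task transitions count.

t=0: L0/L1/L2 = BC/-/- → run B
t=1: L0/L1/L2 = BCD/-/- → run B
t=2: L0/L1/L2 = BCD/-/- → run B
t=3: L0/L1/L2 = BCDH/-/- → run B
t=4: L0/L1/L2 = CDHEG/B/- → run C
t=5: L0/L1/L2 = CDHEG/B/- → run C
t=6: L0/L1/L2 = DHEG/B/- → run D
t=7: L0/L1/L2 = DHEG/B/- → run D
t=8: L0/L1/L2 = HEG/B/- → run H
t=9: L0/L1/L2 = HEG/B/- → run H
t=10: L0/L1/L2 = HEG/B/- → run H
t=11: L0/L1/L2 = HEG/B/- → run H
t=12: L0/L1/L2 = EG/BH/- → run E
t=13: L0/L1/L2 = EG/BH/- → run E
t=14: L0/L1/L2 = EG/BH/- → run E
t=15: L0/L1/L2 = EG/BH/- → run E
t=16: L0/L1/L2 = G/BHE/- → run G
t=17: L0/L1/L2 = G/BHE/- → run G
t=18: L0/L1/L2 = -/BHE/- → run B
t=19: L0/L1/L2 = -/BHE/- → run B
t=20: L0/L1/L2 = -/HE/- → run H
t=21: L0/L1/L2 = -/E/- → run E
t=22: (idle)
t=23: (idle)
t=24: (idle)
t=25: (idle)

context switches = 9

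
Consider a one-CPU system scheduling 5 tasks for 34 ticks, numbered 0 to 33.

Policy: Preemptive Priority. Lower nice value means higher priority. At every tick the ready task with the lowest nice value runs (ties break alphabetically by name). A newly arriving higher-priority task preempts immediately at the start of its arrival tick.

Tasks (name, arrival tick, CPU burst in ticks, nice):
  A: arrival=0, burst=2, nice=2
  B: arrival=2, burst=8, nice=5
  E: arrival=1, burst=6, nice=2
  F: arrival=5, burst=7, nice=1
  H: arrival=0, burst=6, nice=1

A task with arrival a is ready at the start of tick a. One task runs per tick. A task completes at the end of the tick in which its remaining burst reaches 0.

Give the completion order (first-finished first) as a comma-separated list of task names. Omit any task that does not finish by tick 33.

t=0: ready={A,H} → run H
t=1: ready={A,E,H} → run H
t=2: ready={A,B,E,H} → run H
t=3: ready={A,B,E,H} → run H
t=4: ready={A,B,E,H} → run H
t=5: ready={A,B,E,F,H} → run F
t=6: ready={A,B,E,F,H} → run F
t=7: ready={A,B,E,F,H} → run F
t=8: ready={A,B,E,F,H} → run F
t=9: ready={A,B,E,F,H} → run F
t=10: ready={A,B,E,F,H} → run F
t=11: ready={A,B,E,F,H} → run F
t=12: ready={A,B,E,H} → run H
t=13: ready={A,B,E} → run A
t=14: ready={A,B,E} → run A
t=15: ready={B,E} → run E
t=16: ready={B,E} → run E
t=17: ready={B,E} → run E
t=18: ready={B,E} → run E
t=19: ready={B,E} → run E
t=20: ready={B,E} → run E
t=21: ready={B} → run B
t=22: ready={B} → run B
t=23: ready={B} → run B
t=24: ready={B} → run B
t=25: ready={B} → run B
t=26: ready={B} → run B
t=27: ready={B} → run B
t=28: ready={B} → run B
t=29: (idle)
t=30: (idle)
t=31: (idle)
t=32: (idle)
t=33: (idle)

completion order = F, H, A, E, B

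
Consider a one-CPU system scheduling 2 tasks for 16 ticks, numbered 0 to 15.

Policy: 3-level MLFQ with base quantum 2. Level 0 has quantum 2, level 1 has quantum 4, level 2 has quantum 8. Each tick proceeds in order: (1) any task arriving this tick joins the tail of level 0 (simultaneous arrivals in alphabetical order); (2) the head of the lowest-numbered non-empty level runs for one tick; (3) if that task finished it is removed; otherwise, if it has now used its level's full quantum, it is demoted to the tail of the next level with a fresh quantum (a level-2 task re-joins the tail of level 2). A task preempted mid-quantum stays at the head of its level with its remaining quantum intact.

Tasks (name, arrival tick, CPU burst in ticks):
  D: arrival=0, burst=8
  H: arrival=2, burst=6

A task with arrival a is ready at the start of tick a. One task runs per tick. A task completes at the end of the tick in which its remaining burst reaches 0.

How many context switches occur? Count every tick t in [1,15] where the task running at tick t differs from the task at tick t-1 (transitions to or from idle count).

context switches = 5

t=0: L0/L1/L2 = D/-/- → run D
t=1: L0/L1/L2 = D/-/- → run D
t=2: L0/L1/L2 = H/D/- → run H
t=3: L0/L1/L2 = H/D/- → run H
t=4: L0/L1/L2 = -/DH/- → run D
t=5: L0/L1/L2 = -/DH/- → run D
t=6: L0/L1/L2 = -/DH/- → run D
t=7: L0/L1/L2 = -/DH/- → run D
t=8: L0/L1/L2 = -/H/D → run H
t=9: L0/L1/L2 = -/H/D → run H
t=10: L0/L1/L2 = -/H/D → run H
t=11: L0/L1/L2 = -/H/D → run H
t=12: L0/L1/L2 = -/-/D → run D
t=13: L0/L1/L2 = -/-/D → run D
t=14: (idle)
t=15: (idle)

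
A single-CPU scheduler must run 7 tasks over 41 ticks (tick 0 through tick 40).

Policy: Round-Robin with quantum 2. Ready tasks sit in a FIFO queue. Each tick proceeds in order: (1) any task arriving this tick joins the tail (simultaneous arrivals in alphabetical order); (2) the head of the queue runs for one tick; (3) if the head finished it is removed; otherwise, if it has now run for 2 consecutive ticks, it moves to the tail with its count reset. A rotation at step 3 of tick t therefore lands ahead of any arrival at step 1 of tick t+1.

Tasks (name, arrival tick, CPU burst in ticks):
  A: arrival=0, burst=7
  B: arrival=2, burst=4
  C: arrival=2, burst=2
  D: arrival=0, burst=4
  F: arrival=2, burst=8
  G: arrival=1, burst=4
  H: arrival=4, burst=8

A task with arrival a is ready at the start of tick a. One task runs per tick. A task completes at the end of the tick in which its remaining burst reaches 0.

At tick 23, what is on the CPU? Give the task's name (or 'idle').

t=0: queue=[A,D] q_used=0 → run A
t=1: queue=[A,D,G] q_used=1 → run A
t=2: queue=[D,G,A,B,C,F] q_used=0 → run D
t=3: queue=[D,G,A,B,C,F] q_used=1 → run D
t=4: queue=[G,A,B,C,F,D,H] q_used=0 → run G
t=5: queue=[G,A,B,C,F,D,H] q_used=1 → run G
t=6: queue=[A,B,C,F,D,H,G] q_used=0 → run A
t=7: queue=[A,B,C,F,D,H,G] q_used=1 → run A
t=8: queue=[B,C,F,D,H,G,A] q_used=0 → run B
t=9: queue=[B,C,F,D,H,G,A] q_used=1 → run B
t=10: queue=[C,F,D,H,G,A,B] q_used=0 → run C
t=11: queue=[C,F,D,H,G,A,B] q_used=1 → run C
t=12: queue=[F,D,H,G,A,B] q_used=0 → run F
t=13: queue=[F,D,H,G,A,B] q_used=1 → run F
t=14: queue=[D,H,G,A,B,F] q_used=0 → run D
t=15: queue=[D,H,G,A,B,F] q_used=1 → run D
t=16: queue=[H,G,A,B,F] q_used=0 → run H
t=17: queue=[H,G,A,B,F] q_used=1 → run H
t=18: queue=[G,A,B,F,H] q_used=0 → run G
t=19: queue=[G,A,B,F,H] q_used=1 → run G
t=20: queue=[A,B,F,H] q_used=0 → run A
t=21: queue=[A,B,F,H] q_used=1 → run A
t=22: queue=[B,F,H,A] q_used=0 → run B
t=23: queue=[B,F,H,A] q_used=1 → run B
t=24: queue=[F,H,A] q_used=0 → run F
t=25: queue=[F,H,A] q_used=1 → run F
t=26: queue=[H,A,F] q_used=0 → run H
t=27: queue=[H,A,F] q_used=1 → run H
t=28: queue=[A,F,H] q_used=0 → run A
t=29: queue=[F,H] q_used=0 → run F
t=30: queue=[F,H] q_used=1 → run F
t=31: queue=[H,F] q_used=0 → run H
t=32: queue=[H,F] q_used=1 → run H
t=33: queue=[F,H] q_used=0 → run F
t=34: queue=[F,H] q_used=1 → run F
t=35: queue=[H] q_used=0 → run H
t=36: queue=[H] q_used=1 → run H
t=37: (idle)
t=38: (idle)
t=39: (idle)
t=40: (idle)

running at tick 23 = B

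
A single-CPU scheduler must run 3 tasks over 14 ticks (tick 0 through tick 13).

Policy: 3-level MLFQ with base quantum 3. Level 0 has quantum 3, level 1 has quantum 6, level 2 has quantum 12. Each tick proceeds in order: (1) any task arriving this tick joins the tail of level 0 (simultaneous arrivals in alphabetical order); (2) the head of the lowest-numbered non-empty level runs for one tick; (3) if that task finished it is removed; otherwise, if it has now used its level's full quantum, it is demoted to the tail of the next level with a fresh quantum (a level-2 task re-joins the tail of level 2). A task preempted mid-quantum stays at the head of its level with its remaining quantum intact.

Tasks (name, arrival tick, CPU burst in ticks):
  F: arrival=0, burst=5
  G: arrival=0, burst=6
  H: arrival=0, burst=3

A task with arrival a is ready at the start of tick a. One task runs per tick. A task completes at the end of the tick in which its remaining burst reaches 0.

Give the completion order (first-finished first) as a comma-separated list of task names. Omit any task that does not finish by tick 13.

completion order = H, F, G

t=0: L0/L1/L2 = FGH/-/- → run F
t=1: L0/L1/L2 = FGH/-/- → run F
t=2: L0/L1/L2 = FGH/-/- → run F
t=3: L0/L1/L2 = GH/F/- → run G
t=4: L0/L1/L2 = GH/F/- → run G
t=5: L0/L1/L2 = GH/F/- → run G
t=6: L0/L1/L2 = H/FG/- → run H
t=7: L0/L1/L2 = H/FG/- → run H
t=8: L0/L1/L2 = H/FG/- → run H
t=9: L0/L1/L2 = -/FG/- → run F
t=10: L0/L1/L2 = -/FG/- → run F
t=11: L0/L1/L2 = -/G/- → run G
t=12: L0/L1/L2 = -/G/- → run G
t=13: L0/L1/L2 = -/G/- → run G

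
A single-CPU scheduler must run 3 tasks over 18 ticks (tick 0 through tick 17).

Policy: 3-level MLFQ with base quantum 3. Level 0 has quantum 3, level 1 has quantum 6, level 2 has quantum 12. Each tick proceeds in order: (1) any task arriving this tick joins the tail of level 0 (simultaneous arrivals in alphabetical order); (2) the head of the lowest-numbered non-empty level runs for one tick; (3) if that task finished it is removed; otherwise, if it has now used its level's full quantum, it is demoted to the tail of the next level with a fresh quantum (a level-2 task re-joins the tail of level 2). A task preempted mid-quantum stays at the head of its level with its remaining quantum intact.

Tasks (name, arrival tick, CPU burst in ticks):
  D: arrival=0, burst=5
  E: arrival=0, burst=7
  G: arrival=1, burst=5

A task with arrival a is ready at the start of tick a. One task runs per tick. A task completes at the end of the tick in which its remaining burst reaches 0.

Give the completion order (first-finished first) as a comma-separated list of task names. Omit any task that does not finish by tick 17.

completion order = D, E, G

t=0: L0/L1/L2 = DE/-/- → run D
t=1: L0/L1/L2 = DEG/-/- → run D
t=2: L0/L1/L2 = DEG/-/- → run D
t=3: L0/L1/L2 = EG/D/- → run E
t=4: L0/L1/L2 = EG/D/- → run E
t=5: L0/L1/L2 = EG/D/- → run E
t=6: L0/L1/L2 = G/DE/- → run G
t=7: L0/L1/L2 = G/DE/- → run G
t=8: L0/L1/L2 = G/DE/- → run G
t=9: L0/L1/L2 = -/DEG/- → run D
t=10: L0/L1/L2 = -/DEG/- → run D
t=11: L0/L1/L2 = -/EG/- → run E
t=12: L0/L1/L2 = -/EG/- → run E
t=13: L0/L1/L2 = -/EG/- → run E
t=14: L0/L1/L2 = -/EG/- → run E
t=15: L0/L1/L2 = -/G/- → run G
t=16: L0/L1/L2 = -/G/- → run G
t=17: (idle)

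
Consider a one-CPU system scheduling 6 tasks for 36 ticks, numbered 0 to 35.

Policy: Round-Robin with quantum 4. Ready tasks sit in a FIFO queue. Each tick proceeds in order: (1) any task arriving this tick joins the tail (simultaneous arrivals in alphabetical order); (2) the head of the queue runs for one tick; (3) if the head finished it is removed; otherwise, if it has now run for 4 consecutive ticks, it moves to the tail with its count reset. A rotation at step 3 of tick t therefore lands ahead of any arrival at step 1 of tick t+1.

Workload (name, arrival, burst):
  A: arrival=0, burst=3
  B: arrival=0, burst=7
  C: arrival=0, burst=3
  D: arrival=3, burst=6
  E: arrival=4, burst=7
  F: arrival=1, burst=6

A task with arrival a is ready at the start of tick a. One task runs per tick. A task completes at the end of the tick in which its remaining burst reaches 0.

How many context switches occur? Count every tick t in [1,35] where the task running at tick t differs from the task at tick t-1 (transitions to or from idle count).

context switches = 10

t=0: queue=[A,B,C] q_used=0 → run A
t=1: queue=[A,B,C,F] q_used=1 → run A
t=2: queue=[A,B,C,F] q_used=2 → run A
t=3: queue=[B,C,F,D] q_used=0 → run B
t=4: queue=[B,C,F,D,E] q_used=1 → run B
t=5: queue=[B,C,F,D,E] q_used=2 → run B
t=6: queue=[B,C,F,D,E] q_used=3 → run B
t=7: queue=[C,F,D,E,B] q_used=0 → run C
t=8: queue=[C,F,D,E,B] q_used=1 → run C
t=9: queue=[C,F,D,E,B] q_used=2 → run C
t=10: queue=[F,D,E,B] q_used=0 → run F
t=11: queue=[F,D,E,B] q_used=1 → run F
t=12: queue=[F,D,E,B] q_used=2 → run F
t=13: queue=[F,D,E,B] q_used=3 → run F
t=14: queue=[D,E,B,F] q_used=0 → run D
t=15: queue=[D,E,B,F] q_used=1 → run D
t=16: queue=[D,E,B,F] q_used=2 → run D
t=17: queue=[D,E,B,F] q_used=3 → run D
t=18: queue=[E,B,F,D] q_used=0 → run E
t=19: queue=[E,B,F,D] q_used=1 → run E
t=20: queue=[E,B,F,D] q_used=2 → run E
t=21: queue=[E,B,F,D] q_used=3 → run E
t=22: queue=[B,F,D,E] q_used=0 → run B
t=23: queue=[B,F,D,E] q_used=1 → run B
t=24: queue=[B,F,D,E] q_used=2 → run B
t=25: queue=[F,D,E] q_used=0 → run F
t=26: queue=[F,D,E] q_used=1 → run F
t=27: queue=[D,E] q_used=0 → run D
t=28: queue=[D,E] q_used=1 → run D
t=29: queue=[E] q_used=0 → run E
t=30: queue=[E] q_used=1 → run E
t=31: queue=[E] q_used=2 → run E
t=32: (idle)
t=33: (idle)
t=34: (idle)
t=35: (idle)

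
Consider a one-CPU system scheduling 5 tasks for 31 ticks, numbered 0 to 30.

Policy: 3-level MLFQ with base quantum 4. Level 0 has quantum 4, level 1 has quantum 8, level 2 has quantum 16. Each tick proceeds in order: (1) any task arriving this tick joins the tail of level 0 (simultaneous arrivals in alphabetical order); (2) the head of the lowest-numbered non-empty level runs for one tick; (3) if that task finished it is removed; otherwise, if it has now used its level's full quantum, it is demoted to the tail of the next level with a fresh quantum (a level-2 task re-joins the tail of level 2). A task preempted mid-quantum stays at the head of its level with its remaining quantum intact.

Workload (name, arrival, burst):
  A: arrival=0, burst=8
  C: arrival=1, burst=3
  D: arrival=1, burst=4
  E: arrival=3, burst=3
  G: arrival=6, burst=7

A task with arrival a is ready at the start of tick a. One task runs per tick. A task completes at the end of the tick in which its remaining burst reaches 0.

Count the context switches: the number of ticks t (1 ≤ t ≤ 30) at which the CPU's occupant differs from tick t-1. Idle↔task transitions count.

context switches = 7

t=0: L0/L1/L2 = A/-/- → run A
t=1: L0/L1/L2 = ACD/-/- → run A
t=2: L0/L1/L2 = ACD/-/- → run A
t=3: L0/L1/L2 = ACDE/-/- → run A
t=4: L0/L1/L2 = CDE/A/- → run C
t=5: L0/L1/L2 = CDE/A/- → run C
t=6: L0/L1/L2 = CDEG/A/- → run C
t=7: L0/L1/L2 = DEG/A/- → run D
t=8: L0/L1/L2 = DEG/A/- → run D
t=9: L0/L1/L2 = DEG/A/- → run D
t=10: L0/L1/L2 = DEG/A/- → run D
t=11: L0/L1/L2 = EG/A/- → run E
t=12: L0/L1/L2 = EG/A/- → run E
t=13: L0/L1/L2 = EG/A/- → run E
t=14: L0/L1/L2 = G/A/- → run G
t=15: L0/L1/L2 = G/A/- → run G
t=16: L0/L1/L2 = G/A/- → run G
t=17: L0/L1/L2 = G/A/- → run G
t=18: L0/L1/L2 = -/AG/- → run A
t=19: L0/L1/L2 = -/AG/- → run A
t=20: L0/L1/L2 = -/AG/- → run A
t=21: L0/L1/L2 = -/AG/- → run A
t=22: L0/L1/L2 = -/G/- → run G
t=23: L0/L1/L2 = -/G/- → run G
t=24: L0/L1/L2 = -/G/- → run G
t=25: (idle)
t=26: (idle)
t=27: (idle)
t=28: (idle)
t=29: (idle)
t=30: (idle)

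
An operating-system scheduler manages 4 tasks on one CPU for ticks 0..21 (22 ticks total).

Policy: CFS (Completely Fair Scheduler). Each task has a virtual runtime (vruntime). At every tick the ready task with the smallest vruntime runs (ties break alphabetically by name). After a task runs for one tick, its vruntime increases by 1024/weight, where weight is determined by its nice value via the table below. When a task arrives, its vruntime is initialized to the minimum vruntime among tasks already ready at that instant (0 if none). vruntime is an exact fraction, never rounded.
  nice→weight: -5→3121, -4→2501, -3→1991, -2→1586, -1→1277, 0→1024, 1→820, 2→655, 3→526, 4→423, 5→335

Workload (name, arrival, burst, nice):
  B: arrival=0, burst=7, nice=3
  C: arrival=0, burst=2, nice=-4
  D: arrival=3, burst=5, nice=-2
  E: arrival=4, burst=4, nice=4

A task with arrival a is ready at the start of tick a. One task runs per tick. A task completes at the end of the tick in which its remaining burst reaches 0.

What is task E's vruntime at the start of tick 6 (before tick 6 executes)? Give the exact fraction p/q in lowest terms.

vruntime(E, start of tick 6) = 485888/111249

t=0: vr[B=0 C=0] → run B
t=1: vr[B=512/263 C=0] → run C
t=2: vr[B=512/263 C=1024/2501] → run C
t=3: vr[B=512/263 D=512/263] → run B
t=4: vr[B=1024/263 D=512/263 E=512/263] → run D
t=5: vr[B=1024/263 D=540672/208559 E=512/263] → run E
t=6: vr[B=1024/263 D=540672/208559 E=485888/111249] → run D
t=7: vr[B=1024/263 D=675328/208559 E=485888/111249] → run D
t=8: vr[B=1024/263 D=809984/208559 E=485888/111249] → run D
t=9: vr[B=1024/263 D=944640/208559 E=485888/111249] → run B
t=10: vr[B=1536/263 D=944640/208559 E=485888/111249] → run E
t=11: vr[B=1536/263 D=944640/208559 E=755200/111249] → run D
t=12: vr[B=1536/263 E=755200/111249] → run B
t=13: vr[B=2048/263 E=755200/111249] → run E
t=14: vr[B=2048/263 E=341504/37083] → run B
t=15: vr[B=2560/263 E=341504/37083] → run E
t=16: vr[B=2560/263] → run B
t=17: vr[B=3072/263] → run B
t=18: (idle)
t=19: (idle)
t=20: (idle)
t=21: (idle)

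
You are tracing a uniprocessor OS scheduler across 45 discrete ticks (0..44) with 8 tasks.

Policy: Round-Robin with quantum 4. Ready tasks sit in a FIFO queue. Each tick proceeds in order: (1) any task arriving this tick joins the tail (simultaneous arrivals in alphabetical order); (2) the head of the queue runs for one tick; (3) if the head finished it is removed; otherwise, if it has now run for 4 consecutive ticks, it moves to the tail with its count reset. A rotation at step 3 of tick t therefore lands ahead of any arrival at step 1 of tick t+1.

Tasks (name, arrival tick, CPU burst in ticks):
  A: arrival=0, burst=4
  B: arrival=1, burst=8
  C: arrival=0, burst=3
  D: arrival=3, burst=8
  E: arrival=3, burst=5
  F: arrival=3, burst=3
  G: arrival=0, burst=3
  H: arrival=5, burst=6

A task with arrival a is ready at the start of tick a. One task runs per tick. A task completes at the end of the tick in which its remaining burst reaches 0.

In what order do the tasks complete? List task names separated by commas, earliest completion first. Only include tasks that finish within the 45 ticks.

t=0: queue=[A,C,G] q_used=0 → run A
t=1: queue=[A,C,G,B] q_used=1 → run A
t=2: queue=[A,C,G,B] q_used=2 → run A
t=3: queue=[A,C,G,B,D,E,F] q_used=3 → run A
t=4: queue=[C,G,B,D,E,F] q_used=0 → run C
t=5: queue=[C,G,B,D,E,F,H] q_used=1 → run C
t=6: queue=[C,G,B,D,E,F,H] q_used=2 → run C
t=7: queue=[G,B,D,E,F,H] q_used=0 → run G
t=8: queue=[G,B,D,E,F,H] q_used=1 → run G
t=9: queue=[G,B,D,E,F,H] q_used=2 → run G
t=10: queue=[B,D,E,F,H] q_used=0 → run B
t=11: queue=[B,D,E,F,H] q_used=1 → run B
t=12: queue=[B,D,E,F,H] q_used=2 → run B
t=13: queue=[B,D,E,F,H] q_used=3 → run B
t=14: queue=[D,E,F,H,B] q_used=0 → run D
t=15: queue=[D,E,F,H,B] q_used=1 → run D
t=16: queue=[D,E,F,H,B] q_used=2 → run D
t=17: queue=[D,E,F,H,B] q_used=3 → run D
t=18: queue=[E,F,H,B,D] q_used=0 → run E
t=19: queue=[E,F,H,B,D] q_used=1 → run E
t=20: queue=[E,F,H,B,D] q_used=2 → run E
t=21: queue=[E,F,H,B,D] q_used=3 → run E
t=22: queue=[F,H,B,D,E] q_used=0 → run F
t=23: queue=[F,H,B,D,E] q_used=1 → run F
t=24: queue=[F,H,B,D,E] q_used=2 → run F
t=25: queue=[H,B,D,E] q_used=0 → run H
t=26: queue=[H,B,D,E] q_used=1 → run H
t=27: queue=[H,B,D,E] q_used=2 → run H
t=28: queue=[H,B,D,E] q_used=3 → run H
t=29: queue=[B,D,E,H] q_used=0 → run B
t=30: queue=[B,D,E,H] q_used=1 → run B
t=31: queue=[B,D,E,H] q_used=2 → run B
t=32: queue=[B,D,E,H] q_used=3 → run B
t=33: queue=[D,E,H] q_used=0 → run D
t=34: queue=[D,E,H] q_used=1 → run D
t=35: queue=[D,E,H] q_used=2 → run D
t=36: queue=[D,E,H] q_used=3 → run D
t=37: queue=[E,H] q_used=0 → run E
t=38: queue=[H] q_used=0 → run H
t=39: queue=[H] q_used=1 → run H
t=40: (idle)
t=41: (idle)
t=42: (idle)
t=43: (idle)
t=44: (idle)

completion order = A, C, G, F, B, D, E, H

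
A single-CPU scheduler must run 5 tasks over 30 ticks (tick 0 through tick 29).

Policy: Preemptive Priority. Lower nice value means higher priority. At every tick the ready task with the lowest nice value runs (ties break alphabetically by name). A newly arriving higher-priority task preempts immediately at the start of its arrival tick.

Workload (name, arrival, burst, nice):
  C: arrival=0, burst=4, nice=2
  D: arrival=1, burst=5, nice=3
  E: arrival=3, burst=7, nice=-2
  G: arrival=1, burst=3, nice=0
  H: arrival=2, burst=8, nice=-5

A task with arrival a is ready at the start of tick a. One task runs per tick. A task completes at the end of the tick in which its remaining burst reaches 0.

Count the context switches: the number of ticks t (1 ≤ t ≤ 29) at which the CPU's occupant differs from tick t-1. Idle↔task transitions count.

t=0: ready={C} → run C
t=1: ready={C,D,G} → run G
t=2: ready={C,D,G,H} → run H
t=3: ready={C,D,E,G,H} → run H
t=4: ready={C,D,E,G,H} → run H
t=5: ready={C,D,E,G,H} → run H
t=6: ready={C,D,E,G,H} → run H
t=7: ready={C,D,E,G,H} → run H
t=8: ready={C,D,E,G,H} → run H
t=9: ready={C,D,E,G,H} → run H
t=10: ready={C,D,E,G} → run E
t=11: ready={C,D,E,G} → run E
t=12: ready={C,D,E,G} → run E
t=13: ready={C,D,E,G} → run E
t=14: ready={C,D,E,G} → run E
t=15: ready={C,D,E,G} → run E
t=16: ready={C,D,E,G} → run E
t=17: ready={C,D,G} → run G
t=18: ready={C,D,G} → run G
t=19: ready={C,D} → run C
t=20: ready={C,D} → run C
t=21: ready={C,D} → run C
t=22: ready={D} → run D
t=23: ready={D} → run D
t=24: ready={D} → run D
t=25: ready={D} → run D
t=26: ready={D} → run D
t=27: (idle)
t=28: (idle)
t=29: (idle)

context switches = 7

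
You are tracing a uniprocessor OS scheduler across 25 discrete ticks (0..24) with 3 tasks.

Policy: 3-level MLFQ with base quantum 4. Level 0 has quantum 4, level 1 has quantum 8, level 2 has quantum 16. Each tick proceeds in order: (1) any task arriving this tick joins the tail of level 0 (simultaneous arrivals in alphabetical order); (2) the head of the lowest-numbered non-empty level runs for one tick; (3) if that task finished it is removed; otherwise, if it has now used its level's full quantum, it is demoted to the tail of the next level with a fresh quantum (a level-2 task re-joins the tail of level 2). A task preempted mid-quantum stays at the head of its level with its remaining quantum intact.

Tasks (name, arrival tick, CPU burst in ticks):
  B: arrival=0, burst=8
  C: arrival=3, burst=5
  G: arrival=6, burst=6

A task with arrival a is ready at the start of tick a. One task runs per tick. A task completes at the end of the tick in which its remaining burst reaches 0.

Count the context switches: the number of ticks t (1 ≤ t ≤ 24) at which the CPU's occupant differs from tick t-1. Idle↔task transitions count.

context switches = 6

t=0: L0/L1/L2 = B/-/- → run B
t=1: L0/L1/L2 = B/-/- → run B
t=2: L0/L1/L2 = B/-/- → run B
t=3: L0/L1/L2 = BC/-/- → run B
t=4: L0/L1/L2 = C/B/- → run C
t=5: L0/L1/L2 = C/B/- → run C
t=6: L0/L1/L2 = CG/B/- → run C
t=7: L0/L1/L2 = CG/B/- → run C
t=8: L0/L1/L2 = G/BC/- → run G
t=9: L0/L1/L2 = G/BC/- → run G
t=10: L0/L1/L2 = G/BC/- → run G
t=11: L0/L1/L2 = G/BC/- → run G
t=12: L0/L1/L2 = -/BCG/- → run B
t=13: L0/L1/L2 = -/BCG/- → run B
t=14: L0/L1/L2 = -/BCG/- → run B
t=15: L0/L1/L2 = -/BCG/- → run B
t=16: L0/L1/L2 = -/CG/- → run C
t=17: L0/L1/L2 = -/G/- → run G
t=18: L0/L1/L2 = -/G/- → run G
t=19: (idle)
t=20: (idle)
t=21: (idle)
t=22: (idle)
t=23: (idle)
t=24: (idle)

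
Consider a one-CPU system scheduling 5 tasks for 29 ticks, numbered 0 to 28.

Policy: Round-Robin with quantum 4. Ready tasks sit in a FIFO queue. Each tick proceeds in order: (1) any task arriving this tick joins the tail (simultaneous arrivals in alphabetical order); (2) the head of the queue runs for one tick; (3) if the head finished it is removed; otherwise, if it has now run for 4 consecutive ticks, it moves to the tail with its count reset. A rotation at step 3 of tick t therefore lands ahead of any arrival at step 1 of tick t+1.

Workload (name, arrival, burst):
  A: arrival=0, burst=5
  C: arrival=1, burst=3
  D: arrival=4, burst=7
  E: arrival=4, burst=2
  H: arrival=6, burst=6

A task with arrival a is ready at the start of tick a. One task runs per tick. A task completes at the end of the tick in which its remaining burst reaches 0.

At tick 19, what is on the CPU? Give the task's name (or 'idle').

t=0: queue=[A] q_used=0 → run A
t=1: queue=[A,C] q_used=1 → run A
t=2: queue=[A,C] q_used=2 → run A
t=3: queue=[A,C] q_used=3 → run A
t=4: queue=[C,A,D,E] q_used=0 → run C
t=5: queue=[C,A,D,E] q_used=1 → run C
t=6: queue=[C,A,D,E,H] q_used=2 → run C
t=7: queue=[A,D,E,H] q_used=0 → run A
t=8: queue=[D,E,H] q_used=0 → run D
t=9: queue=[D,E,H] q_used=1 → run D
t=10: queue=[D,E,H] q_used=2 → run D
t=11: queue=[D,E,H] q_used=3 → run D
t=12: queue=[E,H,D] q_used=0 → run E
t=13: queue=[E,H,D] q_used=1 → run E
t=14: queue=[H,D] q_used=0 → run H
t=15: queue=[H,D] q_used=1 → run H
t=16: queue=[H,D] q_used=2 → run H
t=17: queue=[H,D] q_used=3 → run H
t=18: queue=[D,H] q_used=0 → run D
t=19: queue=[D,H] q_used=1 → run D
t=20: queue=[D,H] q_used=2 → run D
t=21: queue=[H] q_used=0 → run H
t=22: queue=[H] q_used=1 → run H
t=23: (idle)
t=24: (idle)
t=25: (idle)
t=26: (idle)
t=27: (idle)
t=28: (idle)

running at tick 19 = D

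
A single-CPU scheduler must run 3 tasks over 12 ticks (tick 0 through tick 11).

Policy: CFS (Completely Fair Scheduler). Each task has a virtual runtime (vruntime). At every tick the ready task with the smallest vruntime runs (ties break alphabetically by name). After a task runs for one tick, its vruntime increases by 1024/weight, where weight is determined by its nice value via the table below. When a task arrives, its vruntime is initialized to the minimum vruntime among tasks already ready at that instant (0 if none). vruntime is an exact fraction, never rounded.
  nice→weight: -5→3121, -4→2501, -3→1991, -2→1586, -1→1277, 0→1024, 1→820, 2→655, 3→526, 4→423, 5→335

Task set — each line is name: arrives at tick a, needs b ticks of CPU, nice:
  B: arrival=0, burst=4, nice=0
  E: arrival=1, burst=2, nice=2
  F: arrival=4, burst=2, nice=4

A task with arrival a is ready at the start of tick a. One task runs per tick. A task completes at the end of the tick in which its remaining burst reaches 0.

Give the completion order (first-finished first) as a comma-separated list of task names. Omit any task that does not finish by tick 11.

completion order = E, B, F

t=0: vr[B=0] → run B
t=1: vr[B=1 E=1] → run B
t=2: vr[B=2 E=1] → run E
t=3: vr[B=2 E=1679/655] → run B
t=4: vr[B=3 E=1679/655 F=1679/655] → run E
t=5: vr[B=3 F=1679/655] → run F
t=6: vr[B=3 F=1380937/277065] → run B
t=7: vr[F=1380937/277065] → run F
t=8: (idle)
t=9: (idle)
t=10: (idle)
t=11: (idle)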